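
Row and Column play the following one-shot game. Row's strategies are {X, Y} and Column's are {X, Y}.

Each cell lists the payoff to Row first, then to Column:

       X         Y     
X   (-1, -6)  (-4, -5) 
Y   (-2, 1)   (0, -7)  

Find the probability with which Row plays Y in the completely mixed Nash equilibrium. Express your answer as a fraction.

Let x be the probability that Row plays X. In a completely mixed equilibrium, Column must be indifferent between X and Y.
Column's expected payoff from X is −6x + (1−x); from Y it is −5x − 7(1−x).
Setting these equal: −7x + 1 = 2x − 7, so x = 8/9.
Therefore Row plays Y with probability 1 − 8/9 = 1/9.

1/9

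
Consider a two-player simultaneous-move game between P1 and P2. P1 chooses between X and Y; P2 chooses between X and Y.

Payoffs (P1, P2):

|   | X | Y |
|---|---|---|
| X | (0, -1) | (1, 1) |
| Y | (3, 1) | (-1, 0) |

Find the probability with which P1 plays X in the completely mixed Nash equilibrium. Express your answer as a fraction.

1/3

Let x be the probability that P1 plays X. In a completely mixed equilibrium, P2 must be indifferent between X and Y.
P2's expected payoff from X is −x + (1−x); from Y it is x.
Setting these equal: −2x + 1 = x, so x = 1/3.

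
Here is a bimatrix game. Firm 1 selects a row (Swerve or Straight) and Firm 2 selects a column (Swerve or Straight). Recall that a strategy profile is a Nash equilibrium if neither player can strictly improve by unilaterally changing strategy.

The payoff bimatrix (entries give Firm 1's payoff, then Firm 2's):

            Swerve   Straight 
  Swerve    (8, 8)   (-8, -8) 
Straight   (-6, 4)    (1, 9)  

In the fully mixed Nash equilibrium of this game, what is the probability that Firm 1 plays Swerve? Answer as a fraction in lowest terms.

Let x be the probability that Firm 1 plays Swerve. In a completely mixed equilibrium, Firm 2 must be indifferent between Swerve and Straight.
Firm 2's expected payoff from Swerve is 8x + 4(1−x); from Straight it is −8x + 9(1−x).
Setting these equal: 4x + 4 = −17x + 9, so x = 5/21.

5/21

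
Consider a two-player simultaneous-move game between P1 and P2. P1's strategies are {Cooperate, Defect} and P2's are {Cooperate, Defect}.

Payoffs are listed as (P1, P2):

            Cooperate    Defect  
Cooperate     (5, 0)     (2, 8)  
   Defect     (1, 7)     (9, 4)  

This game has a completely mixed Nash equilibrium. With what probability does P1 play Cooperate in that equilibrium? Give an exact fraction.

3/11

Let p be the probability that P1 plays Cooperate. In a completely mixed equilibrium, P2 must be indifferent between Cooperate and Defect.
P2's expected payoff from Cooperate is 7(1−p); from Defect it is 8p + 4(1−p).
Setting these equal: −7p + 7 = 4p + 4, so p = 3/11.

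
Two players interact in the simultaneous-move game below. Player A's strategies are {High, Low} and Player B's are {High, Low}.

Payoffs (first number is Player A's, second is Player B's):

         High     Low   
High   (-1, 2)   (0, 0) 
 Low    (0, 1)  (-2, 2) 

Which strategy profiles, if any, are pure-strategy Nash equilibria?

(High, High): Player A prefers Low (0 > -1) — not an equilibrium.
(High, Low): Player B prefers High (2 > 0) — not an equilibrium.
(Low, High): Player B prefers Low (2 > 1) — not an equilibrium.
(Low, Low): Player A prefers High (0 > -2) — not an equilibrium.

none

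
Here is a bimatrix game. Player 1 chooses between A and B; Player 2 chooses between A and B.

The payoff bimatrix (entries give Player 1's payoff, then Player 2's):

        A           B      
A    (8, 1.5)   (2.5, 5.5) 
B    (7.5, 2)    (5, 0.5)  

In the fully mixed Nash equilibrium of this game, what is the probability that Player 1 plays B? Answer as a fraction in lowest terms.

Let x be the probability that Player 1 plays A. In a completely mixed equilibrium, Player 2 must be indifferent between A and B.
Player 2's expected payoff from A is 1.5x + 2(1−x); from B it is 5.5x + 0.5(1−x).
Setting these equal: −0.5x + 2 = 5x + 0.5, so x = 3/11.
Therefore Player 1 plays B with probability 1 − 3/11 = 8/11.

8/11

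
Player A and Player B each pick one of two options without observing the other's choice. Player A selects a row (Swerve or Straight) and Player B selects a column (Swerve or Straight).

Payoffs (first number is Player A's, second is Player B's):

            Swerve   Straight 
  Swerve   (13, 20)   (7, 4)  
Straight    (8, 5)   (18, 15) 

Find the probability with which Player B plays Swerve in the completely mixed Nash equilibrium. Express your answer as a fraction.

Let q be the probability that Player B plays Swerve. In a completely mixed equilibrium, Player A must be indifferent between Swerve and Straight.
Player A's expected payoff from Swerve is 13q + 7(1−q); from Straight it is 8q + 18(1−q).
Setting these equal: 6q + 7 = −10q + 18, so q = 11/16.

11/16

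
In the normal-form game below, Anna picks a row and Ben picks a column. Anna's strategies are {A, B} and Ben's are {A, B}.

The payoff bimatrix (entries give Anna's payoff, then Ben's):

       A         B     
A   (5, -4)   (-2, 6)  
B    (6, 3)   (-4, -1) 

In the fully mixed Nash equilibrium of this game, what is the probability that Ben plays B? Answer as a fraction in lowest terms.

1/3

Let y be the probability that Ben plays A. In a completely mixed equilibrium, Anna must be indifferent between A and B.
Anna's expected payoff from A is 5y − 2(1−y); from B it is 6y − 4(1−y).
Setting these equal: 7y − 2 = 10y − 4, so y = 2/3.
Therefore Ben plays B with probability 1 − 2/3 = 1/3.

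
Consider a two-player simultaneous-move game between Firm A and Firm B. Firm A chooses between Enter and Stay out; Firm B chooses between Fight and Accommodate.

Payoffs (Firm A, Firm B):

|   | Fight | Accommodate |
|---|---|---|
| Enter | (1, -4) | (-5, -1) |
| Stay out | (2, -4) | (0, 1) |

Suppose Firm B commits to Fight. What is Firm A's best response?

Stay out

Against Fight, Firm A earns 1 from Enter and 2 from Stay out.
So Stay out is the best response.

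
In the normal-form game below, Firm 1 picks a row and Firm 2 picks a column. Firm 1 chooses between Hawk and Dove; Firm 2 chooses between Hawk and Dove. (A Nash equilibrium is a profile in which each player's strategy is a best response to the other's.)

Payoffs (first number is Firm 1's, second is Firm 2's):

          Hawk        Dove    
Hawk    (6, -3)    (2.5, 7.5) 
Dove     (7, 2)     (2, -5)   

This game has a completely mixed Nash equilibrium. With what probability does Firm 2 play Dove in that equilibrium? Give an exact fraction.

2/3

Let c be the probability that Firm 2 plays Hawk. In a completely mixed equilibrium, Firm 1 must be indifferent between Hawk and Dove.
Firm 1's expected payoff from Hawk is 6c + 2.5(1−c); from Dove it is 7c + 2(1−c).
Setting these equal: 3.5c + 2.5 = 5c + 2, so c = 1/3.
Therefore Firm 2 plays Dove with probability 1 − 1/3 = 2/3.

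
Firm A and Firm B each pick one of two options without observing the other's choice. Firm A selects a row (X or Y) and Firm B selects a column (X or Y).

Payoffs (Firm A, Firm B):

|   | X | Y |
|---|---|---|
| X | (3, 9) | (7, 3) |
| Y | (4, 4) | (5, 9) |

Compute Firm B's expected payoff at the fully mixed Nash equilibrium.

69/11

First find p, the probability Firm A plays X, from Firm B's indifference between X and Y: 9p + 4(1−p) = 3p + 9(1−p), giving p = 5/11.
Since Firm B is indifferent in equilibrium, Firm B's expected payoff equals the payoff from either column against (5/11, 6/11). Using X: 9(5/11) + 4(6/11) = 69/11.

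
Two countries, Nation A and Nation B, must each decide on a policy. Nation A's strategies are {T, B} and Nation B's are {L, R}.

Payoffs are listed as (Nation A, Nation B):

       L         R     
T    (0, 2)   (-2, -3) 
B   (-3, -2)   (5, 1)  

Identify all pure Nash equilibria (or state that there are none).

(T, L): Nation A gets 0 ≥ -3 from B, and Nation B gets 2 ≥ -3 from R — Nash equilibrium.
(T, R): Nation A prefers B (5 > -2); Nation B prefers L (2 > -3) — not an equilibrium.
(B, L): Nation A prefers T (0 > -3); Nation B prefers R (1 > -2) — not an equilibrium.
(B, R): Nation A gets 5 ≥ -2 from T, and Nation B gets 1 ≥ -2 from L — Nash equilibrium.

(T, L) and (B, R)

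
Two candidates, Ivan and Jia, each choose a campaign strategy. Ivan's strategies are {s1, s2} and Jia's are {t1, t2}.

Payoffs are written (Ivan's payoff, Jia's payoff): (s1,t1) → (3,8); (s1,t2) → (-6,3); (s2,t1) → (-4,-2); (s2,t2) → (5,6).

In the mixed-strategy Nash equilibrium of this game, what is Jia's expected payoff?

First find p, the probability Ivan plays s1, from Jia's indifference between t1 and t2: 8p − 2(1−p) = 3p + 6(1−p), giving p = 8/13.
Since Jia is indifferent in equilibrium, Jia's expected payoff equals the payoff from either column against (8/13, 5/13). Using t1: 8(8/13) − 2(5/13) = 54/13.

54/13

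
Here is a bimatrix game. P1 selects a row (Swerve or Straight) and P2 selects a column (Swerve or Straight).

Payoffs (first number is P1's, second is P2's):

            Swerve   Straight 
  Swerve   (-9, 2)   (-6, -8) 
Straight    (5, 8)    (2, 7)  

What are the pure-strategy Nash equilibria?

(Straight, Swerve)

(Swerve, Swerve): P1 prefers Straight (5 > -9) — not an equilibrium.
(Swerve, Straight): P1 prefers Straight (2 > -6); P2 prefers Swerve (2 > -8) — not an equilibrium.
(Straight, Swerve): P1 gets 5 ≥ -9 from Swerve, and P2 gets 8 ≥ 7 from Straight — Nash equilibrium.
(Straight, Straight): P2 prefers Swerve (8 > 7) — not an equilibrium.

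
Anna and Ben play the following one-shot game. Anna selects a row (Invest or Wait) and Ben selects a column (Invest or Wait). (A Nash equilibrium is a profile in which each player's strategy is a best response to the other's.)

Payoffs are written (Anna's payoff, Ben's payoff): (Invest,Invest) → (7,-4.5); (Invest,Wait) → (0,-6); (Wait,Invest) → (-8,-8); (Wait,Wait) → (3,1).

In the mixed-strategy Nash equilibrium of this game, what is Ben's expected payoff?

-5

First find p, the probability Anna plays Invest, from Ben's indifference between Invest and Wait: −4.5p − 8(1−p) = −6p + (1−p), giving p = 6/7.
Since Ben is indifferent in equilibrium, Ben's expected payoff equals the payoff from either column against (6/7, 1/7). Using Invest: −4.5(6/7) − 8(1/7) = -5.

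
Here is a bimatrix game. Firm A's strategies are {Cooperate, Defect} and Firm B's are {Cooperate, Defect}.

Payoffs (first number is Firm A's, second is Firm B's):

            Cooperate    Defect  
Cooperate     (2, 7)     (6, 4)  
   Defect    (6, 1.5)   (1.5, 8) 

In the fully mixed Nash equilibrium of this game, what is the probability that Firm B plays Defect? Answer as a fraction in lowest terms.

8/17

Let q be the probability that Firm B plays Cooperate. In a completely mixed equilibrium, Firm A must be indifferent between Cooperate and Defect.
Firm A's expected payoff from Cooperate is 2q + 6(1−q); from Defect it is 6q + 1.5(1−q).
Setting these equal: −4q + 6 = 4.5q + 1.5, so q = 9/17.
Therefore Firm B plays Defect with probability 1 − 9/17 = 8/17.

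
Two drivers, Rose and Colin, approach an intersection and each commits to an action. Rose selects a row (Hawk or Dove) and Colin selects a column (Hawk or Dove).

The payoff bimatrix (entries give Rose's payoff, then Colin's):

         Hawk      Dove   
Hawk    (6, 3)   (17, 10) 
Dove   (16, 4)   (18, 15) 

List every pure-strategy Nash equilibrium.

(Dove, Dove)

(Hawk, Hawk): Rose prefers Dove (16 > 6); Colin prefers Dove (10 > 3) — not an equilibrium.
(Hawk, Dove): Rose prefers Dove (18 > 17) — not an equilibrium.
(Dove, Hawk): Colin prefers Dove (15 > 4) — not an equilibrium.
(Dove, Dove): Rose gets 18 ≥ 17 from Hawk, and Colin gets 15 ≥ 4 from Hawk — Nash equilibrium.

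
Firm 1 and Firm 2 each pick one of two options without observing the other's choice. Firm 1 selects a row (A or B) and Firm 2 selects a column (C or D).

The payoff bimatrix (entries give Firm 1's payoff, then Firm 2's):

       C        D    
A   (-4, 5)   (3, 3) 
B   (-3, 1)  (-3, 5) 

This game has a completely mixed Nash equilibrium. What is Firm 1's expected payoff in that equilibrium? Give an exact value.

First find q, the probability Firm 2 plays C, from Firm 1's indifference between A and B: −4q + 3(1−q) = −3q − 3(1−q), giving q = 6/7.
Since Firm 1 is indifferent in equilibrium, Firm 1's expected payoff equals the payoff from either row against (6/7, 1/7). Using A: −4(6/7) + 3(1/7) = -3.

-3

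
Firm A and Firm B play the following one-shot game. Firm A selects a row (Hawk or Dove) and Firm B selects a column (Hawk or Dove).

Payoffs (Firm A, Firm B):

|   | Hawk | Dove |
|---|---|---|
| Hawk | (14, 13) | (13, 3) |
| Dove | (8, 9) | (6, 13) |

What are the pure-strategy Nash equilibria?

(Hawk, Hawk)

(Hawk, Hawk): Firm A gets 14 ≥ 8 from Dove, and Firm B gets 13 ≥ 3 from Dove — Nash equilibrium.
(Hawk, Dove): Firm B prefers Hawk (13 > 3) — not an equilibrium.
(Dove, Hawk): Firm A prefers Hawk (14 > 8); Firm B prefers Dove (13 > 9) — not an equilibrium.
(Dove, Dove): Firm A prefers Hawk (13 > 6) — not an equilibrium.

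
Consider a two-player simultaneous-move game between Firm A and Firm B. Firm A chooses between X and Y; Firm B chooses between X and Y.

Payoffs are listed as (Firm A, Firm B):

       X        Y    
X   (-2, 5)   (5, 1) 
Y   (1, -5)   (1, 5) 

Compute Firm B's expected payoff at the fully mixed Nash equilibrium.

15/7

First find p, the probability Firm A plays X, from Firm B's indifference between X and Y: 5p − 5(1−p) = p + 5(1−p), giving p = 5/7.
Since Firm B is indifferent in equilibrium, Firm B's expected payoff equals the payoff from either column against (5/7, 2/7). Using X: 5(5/7) − 5(2/7) = 15/7.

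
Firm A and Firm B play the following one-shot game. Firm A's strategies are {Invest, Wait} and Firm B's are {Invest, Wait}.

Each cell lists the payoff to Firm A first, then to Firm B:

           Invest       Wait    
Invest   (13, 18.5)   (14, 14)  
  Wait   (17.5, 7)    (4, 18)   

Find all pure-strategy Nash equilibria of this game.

none

(Invest, Invest): Firm A prefers Wait (17.5 > 13) — not an equilibrium.
(Invest, Wait): Firm B prefers Invest (18.5 > 14) — not an equilibrium.
(Wait, Invest): Firm B prefers Wait (18 > 7) — not an equilibrium.
(Wait, Wait): Firm A prefers Invest (14 > 4) — not an equilibrium.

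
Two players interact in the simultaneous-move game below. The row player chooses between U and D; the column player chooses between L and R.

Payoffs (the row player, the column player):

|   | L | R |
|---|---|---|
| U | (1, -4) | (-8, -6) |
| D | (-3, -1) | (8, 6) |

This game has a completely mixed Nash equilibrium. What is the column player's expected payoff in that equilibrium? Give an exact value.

First find p, the probability the row player plays U, from the column player's indifference between L and R: −4p − (1−p) = −6p + 6(1−p), giving p = 7/9.
Since the column player is indifferent in equilibrium, the column player's expected payoff equals the payoff from either column against (7/9, 2/9). Using L: −4(7/9) − (2/9) = -10/3.

-10/3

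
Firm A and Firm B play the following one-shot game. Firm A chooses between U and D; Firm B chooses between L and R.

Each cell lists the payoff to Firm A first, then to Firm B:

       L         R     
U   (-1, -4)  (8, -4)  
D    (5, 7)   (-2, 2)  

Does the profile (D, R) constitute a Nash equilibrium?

At (D, R), Firm A earns -2; switching to U would give 8, so Firm A would deviate.
Firm B earns 2; switching to L would give 7, so Firm B would deviate.
Since at least one player can profitably deviate, this is not a Nash equilibrium.

No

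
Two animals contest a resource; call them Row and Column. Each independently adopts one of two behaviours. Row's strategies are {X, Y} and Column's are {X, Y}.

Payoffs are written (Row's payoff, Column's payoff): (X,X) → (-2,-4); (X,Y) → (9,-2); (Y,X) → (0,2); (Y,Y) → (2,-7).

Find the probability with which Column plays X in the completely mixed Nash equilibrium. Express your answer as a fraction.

7/9

Let y be the probability that Column plays X. In a completely mixed equilibrium, Row must be indifferent between X and Y.
Row's expected payoff from X is −2y + 9(1−y); from Y it is 2(1−y).
Setting these equal: −11y + 9 = −2y + 2, so y = 7/9.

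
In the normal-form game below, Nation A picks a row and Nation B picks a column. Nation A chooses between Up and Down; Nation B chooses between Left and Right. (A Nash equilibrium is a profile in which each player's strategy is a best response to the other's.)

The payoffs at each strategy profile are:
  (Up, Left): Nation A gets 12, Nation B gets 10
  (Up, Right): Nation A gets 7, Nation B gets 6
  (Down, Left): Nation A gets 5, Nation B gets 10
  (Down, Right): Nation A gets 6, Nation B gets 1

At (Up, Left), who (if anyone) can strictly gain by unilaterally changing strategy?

Neither

Nation A at (Up, Left) earns 12; deviating to Down yields 5 — not better.
Nation B earns 10; deviating to Right yields 6 — not better.
Neither player can strictly improve; the profile is a Nash equilibrium.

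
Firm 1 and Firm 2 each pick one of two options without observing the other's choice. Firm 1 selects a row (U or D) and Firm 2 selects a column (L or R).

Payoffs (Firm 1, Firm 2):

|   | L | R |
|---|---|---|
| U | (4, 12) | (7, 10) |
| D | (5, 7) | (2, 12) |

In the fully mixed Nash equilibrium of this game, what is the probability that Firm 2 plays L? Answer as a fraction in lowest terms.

Let y be the probability that Firm 2 plays L. In a completely mixed equilibrium, Firm 1 must be indifferent between U and D.
Firm 1's expected payoff from U is 4y + 7(1−y); from D it is 5y + 2(1−y).
Setting these equal: −3y + 7 = 3y + 2, so y = 5/6.

5/6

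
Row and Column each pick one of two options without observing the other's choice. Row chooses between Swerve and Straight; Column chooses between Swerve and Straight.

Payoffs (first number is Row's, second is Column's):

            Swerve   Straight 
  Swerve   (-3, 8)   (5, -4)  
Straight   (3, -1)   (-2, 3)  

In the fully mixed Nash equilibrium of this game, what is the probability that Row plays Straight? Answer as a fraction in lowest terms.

Let x be the probability that Row plays Swerve. In a completely mixed equilibrium, Column must be indifferent between Swerve and Straight.
Column's expected payoff from Swerve is 8x − (1−x); from Straight it is −4x + 3(1−x).
Setting these equal: 9x − 1 = −7x + 3, so x = 1/4.
Therefore Row plays Straight with probability 1 − 1/4 = 3/4.

3/4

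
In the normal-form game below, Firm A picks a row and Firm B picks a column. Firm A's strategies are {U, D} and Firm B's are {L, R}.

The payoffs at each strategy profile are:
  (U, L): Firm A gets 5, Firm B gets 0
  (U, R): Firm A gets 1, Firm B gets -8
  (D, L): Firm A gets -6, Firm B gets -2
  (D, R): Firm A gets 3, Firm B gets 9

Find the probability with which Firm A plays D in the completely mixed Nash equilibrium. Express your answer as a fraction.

Let x be the probability that Firm A plays U. In a completely mixed equilibrium, Firm B must be indifferent between L and R.
Firm B's expected payoff from L is −2(1−x); from R it is −8x + 9(1−x).
Setting these equal: 2x − 2 = −17x + 9, so x = 11/19.
Therefore Firm A plays D with probability 1 − 11/19 = 8/19.

8/19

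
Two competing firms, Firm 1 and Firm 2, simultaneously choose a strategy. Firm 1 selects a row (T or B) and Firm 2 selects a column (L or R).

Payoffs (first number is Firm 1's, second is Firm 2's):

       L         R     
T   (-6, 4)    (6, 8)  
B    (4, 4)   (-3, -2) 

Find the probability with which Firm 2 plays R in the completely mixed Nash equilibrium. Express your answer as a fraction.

Let y be the probability that Firm 2 plays L. In a completely mixed equilibrium, Firm 1 must be indifferent between T and B.
Firm 1's expected payoff from T is −6y + 6(1−y); from B it is 4y − 3(1−y).
Setting these equal: −12y + 6 = 7y − 3, so y = 9/19.
Therefore Firm 2 plays R with probability 1 − 9/19 = 10/19.

10/19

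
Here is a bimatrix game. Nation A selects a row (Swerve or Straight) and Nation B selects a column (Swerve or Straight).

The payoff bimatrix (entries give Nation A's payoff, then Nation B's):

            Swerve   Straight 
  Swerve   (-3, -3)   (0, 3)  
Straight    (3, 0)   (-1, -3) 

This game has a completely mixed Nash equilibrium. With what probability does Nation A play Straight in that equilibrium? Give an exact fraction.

2/3

Let r be the probability that Nation A plays Swerve. In a completely mixed equilibrium, Nation B must be indifferent between Swerve and Straight.
Nation B's expected payoff from Swerve is −3r; from Straight it is 3r − 3(1−r).
Setting these equal: −3r = 6r − 3, so r = 1/3.
Therefore Nation A plays Straight with probability 1 − 1/3 = 2/3.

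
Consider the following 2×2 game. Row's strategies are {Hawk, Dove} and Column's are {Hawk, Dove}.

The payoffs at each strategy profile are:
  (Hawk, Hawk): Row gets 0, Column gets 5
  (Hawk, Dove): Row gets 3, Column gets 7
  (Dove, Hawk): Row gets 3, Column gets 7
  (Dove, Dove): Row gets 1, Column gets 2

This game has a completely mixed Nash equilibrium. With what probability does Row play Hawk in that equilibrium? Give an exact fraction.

Let x be the probability that Row plays Hawk. In a completely mixed equilibrium, Column must be indifferent between Hawk and Dove.
Column's expected payoff from Hawk is 5x + 7(1−x); from Dove it is 7x + 2(1−x).
Setting these equal: −2x + 7 = 5x + 2, so x = 5/7.

5/7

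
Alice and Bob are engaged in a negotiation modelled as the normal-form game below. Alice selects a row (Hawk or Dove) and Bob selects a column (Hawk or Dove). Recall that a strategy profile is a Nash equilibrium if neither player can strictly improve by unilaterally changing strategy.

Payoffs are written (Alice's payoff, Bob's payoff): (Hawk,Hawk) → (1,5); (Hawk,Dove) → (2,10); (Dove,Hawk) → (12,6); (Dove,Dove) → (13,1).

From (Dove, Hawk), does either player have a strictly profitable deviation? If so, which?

Alice at (Dove, Hawk) earns 12; deviating to Hawk yields 1 — not better.
Bob earns 6; deviating to Dove yields 1 — not better.
Neither player can strictly improve; the profile is a Nash equilibrium.

Neither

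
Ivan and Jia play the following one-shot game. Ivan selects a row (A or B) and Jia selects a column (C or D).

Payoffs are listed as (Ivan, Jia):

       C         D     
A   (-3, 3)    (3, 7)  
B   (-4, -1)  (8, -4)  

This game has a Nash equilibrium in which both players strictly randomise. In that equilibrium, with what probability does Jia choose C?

Let y be the probability that Jia plays C. In a completely mixed equilibrium, Ivan must be indifferent between A and B.
Ivan's expected payoff from A is −3y + 3(1−y); from B it is −4y + 8(1−y).
Setting these equal: −6y + 3 = −12y + 8, so y = 5/6.

5/6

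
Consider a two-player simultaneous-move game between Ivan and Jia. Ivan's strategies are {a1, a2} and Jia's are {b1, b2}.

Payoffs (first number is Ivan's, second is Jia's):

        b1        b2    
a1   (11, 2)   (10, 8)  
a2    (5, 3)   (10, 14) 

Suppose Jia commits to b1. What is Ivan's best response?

a1

Against b1, Ivan earns 11 from a1 and 5 from a2.
So a1 is the best response.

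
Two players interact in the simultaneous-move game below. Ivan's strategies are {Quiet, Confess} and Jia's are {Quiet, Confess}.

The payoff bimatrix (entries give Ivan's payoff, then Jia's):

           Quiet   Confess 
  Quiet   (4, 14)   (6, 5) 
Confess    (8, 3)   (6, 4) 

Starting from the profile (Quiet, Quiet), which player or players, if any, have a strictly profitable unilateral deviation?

Ivan

Ivan at (Quiet, Quiet) earns 4; deviating to Confess yields 8 — a strict improvement.
Jia earns 14; deviating to Confess yields 5 — not better.
Only Ivan has a strictly profitable deviation.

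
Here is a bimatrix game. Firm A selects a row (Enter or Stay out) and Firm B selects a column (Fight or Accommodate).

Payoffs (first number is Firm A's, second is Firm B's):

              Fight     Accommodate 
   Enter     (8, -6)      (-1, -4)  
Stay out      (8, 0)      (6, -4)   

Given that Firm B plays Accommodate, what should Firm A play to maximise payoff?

Stay out

Against Accommodate, Firm A earns -1 from Enter and 6 from Stay out.
So Stay out is the best response.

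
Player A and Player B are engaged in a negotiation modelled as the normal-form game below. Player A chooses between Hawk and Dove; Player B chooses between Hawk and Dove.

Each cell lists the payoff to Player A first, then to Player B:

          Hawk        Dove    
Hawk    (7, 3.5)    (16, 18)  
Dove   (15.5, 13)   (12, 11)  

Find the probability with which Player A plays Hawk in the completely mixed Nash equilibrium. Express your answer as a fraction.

4/33

Let r be the probability that Player A plays Hawk. In a completely mixed equilibrium, Player B must be indifferent between Hawk and Dove.
Player B's expected payoff from Hawk is 3.5r + 13(1−r); from Dove it is 18r + 11(1−r).
Setting these equal: −9.5r + 13 = 7r + 11, so r = 4/33.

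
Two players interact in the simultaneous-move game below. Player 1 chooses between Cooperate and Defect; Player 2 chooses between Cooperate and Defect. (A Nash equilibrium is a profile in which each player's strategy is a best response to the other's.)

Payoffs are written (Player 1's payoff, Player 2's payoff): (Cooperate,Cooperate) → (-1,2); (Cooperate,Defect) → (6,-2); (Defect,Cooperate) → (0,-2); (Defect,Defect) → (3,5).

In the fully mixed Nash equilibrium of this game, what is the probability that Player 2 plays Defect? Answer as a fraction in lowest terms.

Let c be the probability that Player 2 plays Cooperate. In a completely mixed equilibrium, Player 1 must be indifferent between Cooperate and Defect.
Player 1's expected payoff from Cooperate is −c + 6(1−c); from Defect it is 3(1−c).
Setting these equal: −7c + 6 = −3c + 3, so c = 3/4.
Therefore Player 2 plays Defect with probability 1 − 3/4 = 1/4.

1/4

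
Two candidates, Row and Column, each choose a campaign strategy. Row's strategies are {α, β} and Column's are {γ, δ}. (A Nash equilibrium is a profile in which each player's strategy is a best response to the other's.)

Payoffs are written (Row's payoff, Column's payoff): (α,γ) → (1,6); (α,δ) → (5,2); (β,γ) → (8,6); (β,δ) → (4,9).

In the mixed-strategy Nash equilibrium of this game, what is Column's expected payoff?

First find p, the probability Row plays α, from Column's indifference between γ and δ: 6p + 6(1−p) = 2p + 9(1−p), giving p = 3/7.
Since Column is indifferent in equilibrium, Column's expected payoff equals the payoff from either column against (3/7, 4/7). Using γ: 6(3/7) + 6(4/7) = 6.

6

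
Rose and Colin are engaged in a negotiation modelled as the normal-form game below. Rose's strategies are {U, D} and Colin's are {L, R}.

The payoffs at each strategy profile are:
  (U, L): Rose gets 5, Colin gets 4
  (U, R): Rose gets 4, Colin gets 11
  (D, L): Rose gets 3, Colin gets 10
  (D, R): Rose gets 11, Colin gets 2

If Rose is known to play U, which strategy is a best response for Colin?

Against U, Colin earns 4 from L and 11 from R.
So R is the best response.

R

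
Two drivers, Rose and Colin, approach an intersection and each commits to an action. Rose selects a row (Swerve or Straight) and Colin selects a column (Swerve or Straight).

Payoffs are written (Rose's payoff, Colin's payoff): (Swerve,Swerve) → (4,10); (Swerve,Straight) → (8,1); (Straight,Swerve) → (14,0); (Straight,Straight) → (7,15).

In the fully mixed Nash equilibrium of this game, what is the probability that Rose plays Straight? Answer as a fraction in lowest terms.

Let r be the probability that Rose plays Swerve. In a completely mixed equilibrium, Colin must be indifferent between Swerve and Straight.
Colin's expected payoff from Swerve is 10r; from Straight it is r + 15(1−r).
Setting these equal: 10r = −14r + 15, so r = 5/8.
Therefore Rose plays Straight with probability 1 − 5/8 = 3/8.

3/8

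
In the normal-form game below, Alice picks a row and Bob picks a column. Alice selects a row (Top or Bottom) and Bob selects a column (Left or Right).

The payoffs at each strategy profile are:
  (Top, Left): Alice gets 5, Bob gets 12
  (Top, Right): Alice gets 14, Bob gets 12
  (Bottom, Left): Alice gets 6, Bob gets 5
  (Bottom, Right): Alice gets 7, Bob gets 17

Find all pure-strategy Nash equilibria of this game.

(Top, Left): Alice prefers Bottom (6 > 5) — not an equilibrium.
(Top, Right): Alice gets 14 ≥ 7 from Bottom, and Bob gets 12 ≥ 12 from Left — Nash equilibrium.
(Bottom, Left): Bob prefers Right (17 > 5) — not an equilibrium.
(Bottom, Right): Alice prefers Top (14 > 7) — not an equilibrium.

(Top, Right)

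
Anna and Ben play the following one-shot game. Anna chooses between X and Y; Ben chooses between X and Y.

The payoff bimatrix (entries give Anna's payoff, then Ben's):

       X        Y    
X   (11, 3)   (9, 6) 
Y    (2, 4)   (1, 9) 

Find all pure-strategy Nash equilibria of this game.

(X, X): Ben prefers Y (6 > 3) — not an equilibrium.
(X, Y): Anna gets 9 ≥ 1 from Y, and Ben gets 6 ≥ 3 from X — Nash equilibrium.
(Y, X): Anna prefers X (11 > 2); Ben prefers Y (9 > 4) — not an equilibrium.
(Y, Y): Anna prefers X (9 > 1) — not an equilibrium.

(X, Y)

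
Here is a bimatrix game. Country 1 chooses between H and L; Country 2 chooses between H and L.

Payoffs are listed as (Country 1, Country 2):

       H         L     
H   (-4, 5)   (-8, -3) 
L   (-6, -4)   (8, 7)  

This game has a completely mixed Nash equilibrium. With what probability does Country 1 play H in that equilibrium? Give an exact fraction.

11/19

Let r be the probability that Country 1 plays H. In a completely mixed equilibrium, Country 2 must be indifferent between H and L.
Country 2's expected payoff from H is 5r − 4(1−r); from L it is −3r + 7(1−r).
Setting these equal: 9r − 4 = −10r + 7, so r = 11/19.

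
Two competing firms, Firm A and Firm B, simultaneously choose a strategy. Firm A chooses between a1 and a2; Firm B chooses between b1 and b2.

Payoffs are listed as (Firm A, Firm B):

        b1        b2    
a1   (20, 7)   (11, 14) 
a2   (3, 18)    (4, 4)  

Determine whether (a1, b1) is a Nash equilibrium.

No

At (a1, b1), Firm A earns 20; switching to a2 would give 3, so Firm A has no profitable deviation.
Firm B earns 7; switching to b2 would give 14, so Firm B would deviate.
Since at least one player can profitably deviate, this is not a Nash equilibrium.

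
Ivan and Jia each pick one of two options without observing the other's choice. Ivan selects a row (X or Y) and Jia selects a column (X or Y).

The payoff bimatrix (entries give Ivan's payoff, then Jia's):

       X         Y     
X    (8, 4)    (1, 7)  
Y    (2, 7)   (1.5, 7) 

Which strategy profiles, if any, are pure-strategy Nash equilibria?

(X, X): Jia prefers Y (7 > 4) — not an equilibrium.
(X, Y): Ivan prefers Y (1.5 > 1) — not an equilibrium.
(Y, X): Ivan prefers X (8 > 2) — not an equilibrium.
(Y, Y): Ivan gets 1.5 ≥ 1 from X, and Jia gets 7 ≥ 7 from X — Nash equilibrium.

(Y, Y)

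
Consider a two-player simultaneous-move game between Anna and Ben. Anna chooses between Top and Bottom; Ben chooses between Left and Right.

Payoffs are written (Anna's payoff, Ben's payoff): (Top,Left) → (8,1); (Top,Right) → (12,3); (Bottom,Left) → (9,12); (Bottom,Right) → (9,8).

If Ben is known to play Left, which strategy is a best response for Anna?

Bottom

Against Left, Anna earns 8 from Top and 9 from Bottom.
So Bottom is the best response.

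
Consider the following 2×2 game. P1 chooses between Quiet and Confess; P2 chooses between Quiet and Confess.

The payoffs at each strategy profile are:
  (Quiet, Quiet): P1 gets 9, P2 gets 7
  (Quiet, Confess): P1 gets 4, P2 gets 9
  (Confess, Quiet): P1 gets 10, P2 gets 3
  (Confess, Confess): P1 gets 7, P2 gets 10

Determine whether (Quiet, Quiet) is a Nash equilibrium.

At (Quiet, Quiet), P1 earns 9; switching to Confess would give 10, so P1 would deviate.
P2 earns 7; switching to Confess would give 9, so P2 would deviate.
Since at least one player can profitably deviate, this is not a Nash equilibrium.

No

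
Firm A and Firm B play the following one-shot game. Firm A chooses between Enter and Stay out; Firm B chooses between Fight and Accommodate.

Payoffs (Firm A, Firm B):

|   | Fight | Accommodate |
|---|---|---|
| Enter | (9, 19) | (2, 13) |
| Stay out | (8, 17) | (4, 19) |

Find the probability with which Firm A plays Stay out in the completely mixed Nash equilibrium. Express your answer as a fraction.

3/4

Let r be the probability that Firm A plays Enter. In a completely mixed equilibrium, Firm B must be indifferent between Fight and Accommodate.
Firm B's expected payoff from Fight is 19r + 17(1−r); from Accommodate it is 13r + 19(1−r).
Setting these equal: 2r + 17 = −6r + 19, so r = 1/4.
Therefore Firm A plays Stay out with probability 1 − 1/4 = 3/4.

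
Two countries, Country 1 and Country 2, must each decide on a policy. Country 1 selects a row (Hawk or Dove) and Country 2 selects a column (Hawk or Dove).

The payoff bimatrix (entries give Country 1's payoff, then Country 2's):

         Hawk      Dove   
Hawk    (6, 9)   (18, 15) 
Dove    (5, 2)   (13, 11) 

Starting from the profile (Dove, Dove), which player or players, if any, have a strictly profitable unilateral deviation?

Country 1 at (Dove, Dove) earns 13; deviating to Hawk yields 18 — a strict improvement.
Country 2 earns 11; deviating to Hawk yields 2 — not better.
Only Country 1 has a strictly profitable deviation.

Country 1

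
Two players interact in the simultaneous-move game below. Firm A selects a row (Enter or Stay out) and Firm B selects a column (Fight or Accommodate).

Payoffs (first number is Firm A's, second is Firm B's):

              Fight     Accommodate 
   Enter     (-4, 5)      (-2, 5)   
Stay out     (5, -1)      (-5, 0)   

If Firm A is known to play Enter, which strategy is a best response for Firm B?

Against Enter, Firm B earns 5 from Fight and 5 from Accommodate.
So either strategy is a best response.

either — both Fight and Accommodate are best responses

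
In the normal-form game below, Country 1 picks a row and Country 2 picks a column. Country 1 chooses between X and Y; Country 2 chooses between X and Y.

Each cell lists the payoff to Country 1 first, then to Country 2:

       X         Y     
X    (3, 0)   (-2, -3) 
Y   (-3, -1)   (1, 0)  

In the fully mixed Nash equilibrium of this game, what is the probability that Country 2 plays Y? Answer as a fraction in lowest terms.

2/3

Let y be the probability that Country 2 plays X. In a completely mixed equilibrium, Country 1 must be indifferent between X and Y.
Country 1's expected payoff from X is 3y − 2(1−y); from Y it is −3y + (1−y).
Setting these equal: 5y − 2 = −4y + 1, so y = 1/3.
Therefore Country 2 plays Y with probability 1 − 1/3 = 2/3.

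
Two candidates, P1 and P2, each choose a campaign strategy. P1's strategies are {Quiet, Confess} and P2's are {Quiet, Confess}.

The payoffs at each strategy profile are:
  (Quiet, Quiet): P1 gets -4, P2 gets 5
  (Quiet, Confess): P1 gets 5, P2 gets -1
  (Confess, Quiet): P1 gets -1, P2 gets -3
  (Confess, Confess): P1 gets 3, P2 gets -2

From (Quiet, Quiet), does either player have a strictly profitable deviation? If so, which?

P1

P1 at (Quiet, Quiet) earns -4; deviating to Confess yields -1 — a strict improvement.
P2 earns 5; deviating to Confess yields -1 — not better.
Only P1 has a strictly profitable deviation.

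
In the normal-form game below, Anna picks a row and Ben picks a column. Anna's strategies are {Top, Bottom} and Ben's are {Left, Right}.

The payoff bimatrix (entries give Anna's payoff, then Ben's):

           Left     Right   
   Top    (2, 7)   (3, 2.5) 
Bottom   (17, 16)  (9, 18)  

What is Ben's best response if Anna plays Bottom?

Right

Against Bottom, Ben earns 16 from Left and 18 from Right.
So Right is the best response.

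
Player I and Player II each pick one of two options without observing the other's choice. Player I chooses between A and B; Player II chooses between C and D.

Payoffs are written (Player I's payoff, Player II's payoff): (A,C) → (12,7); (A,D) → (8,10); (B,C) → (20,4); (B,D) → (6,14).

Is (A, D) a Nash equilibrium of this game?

Yes

At (A, D), Player I earns 8; switching to B would give 6, so Player I has no profitable deviation.
Player II earns 10; switching to C would give 7, so Player II has no profitable deviation.
Neither player can gain by a unilateral deviation, so this profile is a Nash equilibrium.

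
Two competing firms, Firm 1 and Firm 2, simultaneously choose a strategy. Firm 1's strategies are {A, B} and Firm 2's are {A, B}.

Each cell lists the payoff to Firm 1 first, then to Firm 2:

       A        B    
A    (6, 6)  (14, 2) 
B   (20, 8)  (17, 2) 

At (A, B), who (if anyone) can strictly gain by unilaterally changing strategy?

Both

Firm 1 at (A, B) earns 14; deviating to B yields 17 — a strict improvement.
Firm 2 earns 2; deviating to A yields 6 — a strict improvement.
Both Firm 1 and Firm 2 have strictly profitable deviations.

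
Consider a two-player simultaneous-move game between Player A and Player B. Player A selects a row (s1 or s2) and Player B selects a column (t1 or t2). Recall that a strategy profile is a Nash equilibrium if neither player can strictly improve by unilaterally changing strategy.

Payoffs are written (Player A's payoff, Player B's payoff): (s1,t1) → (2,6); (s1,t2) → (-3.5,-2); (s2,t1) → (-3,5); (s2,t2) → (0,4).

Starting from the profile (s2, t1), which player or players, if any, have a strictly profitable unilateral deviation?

Player A

Player A at (s2, t1) earns -3; deviating to s1 yields 2 — a strict improvement.
Player B earns 5; deviating to t2 yields 4 — not better.
Only Player A has a strictly profitable deviation.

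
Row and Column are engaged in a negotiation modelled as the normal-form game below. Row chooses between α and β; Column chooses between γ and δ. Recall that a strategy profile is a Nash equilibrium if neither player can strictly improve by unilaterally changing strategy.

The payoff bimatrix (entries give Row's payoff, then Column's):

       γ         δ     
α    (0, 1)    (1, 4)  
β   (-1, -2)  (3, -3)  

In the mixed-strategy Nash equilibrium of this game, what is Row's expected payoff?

First find y, the probability Column plays γ, from Row's indifference between α and β: (1−y) = −y + 3(1−y), giving y = 2/3.
Since Row is indifferent in equilibrium, Row's expected payoff equals the payoff from either row against (2/3, 1/3). Using α: (1/3) = 1/3.

1/3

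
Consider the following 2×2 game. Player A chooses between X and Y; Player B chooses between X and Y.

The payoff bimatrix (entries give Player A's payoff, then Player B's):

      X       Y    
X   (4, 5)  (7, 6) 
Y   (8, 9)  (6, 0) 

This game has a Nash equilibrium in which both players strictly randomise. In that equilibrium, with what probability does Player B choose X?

Let q be the probability that Player B plays X. In a completely mixed equilibrium, Player A must be indifferent between X and Y.
Player A's expected payoff from X is 4q + 7(1−q); from Y it is 8q + 6(1−q).
Setting these equal: −3q + 7 = 2q + 6, so q = 1/5.

1/5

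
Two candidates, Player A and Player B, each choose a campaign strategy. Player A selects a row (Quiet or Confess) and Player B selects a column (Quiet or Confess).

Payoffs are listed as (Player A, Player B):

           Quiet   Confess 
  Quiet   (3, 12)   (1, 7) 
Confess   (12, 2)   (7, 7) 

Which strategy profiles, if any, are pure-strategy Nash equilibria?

(Quiet, Quiet): Player A prefers Confess (12 > 3) — not an equilibrium.
(Quiet, Confess): Player A prefers Confess (7 > 1); Player B prefers Quiet (12 > 7) — not an equilibrium.
(Confess, Quiet): Player B prefers Confess (7 > 2) — not an equilibrium.
(Confess, Confess): Player A gets 7 ≥ 1 from Quiet, and Player B gets 7 ≥ 2 from Quiet — Nash equilibrium.

(Confess, Confess)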